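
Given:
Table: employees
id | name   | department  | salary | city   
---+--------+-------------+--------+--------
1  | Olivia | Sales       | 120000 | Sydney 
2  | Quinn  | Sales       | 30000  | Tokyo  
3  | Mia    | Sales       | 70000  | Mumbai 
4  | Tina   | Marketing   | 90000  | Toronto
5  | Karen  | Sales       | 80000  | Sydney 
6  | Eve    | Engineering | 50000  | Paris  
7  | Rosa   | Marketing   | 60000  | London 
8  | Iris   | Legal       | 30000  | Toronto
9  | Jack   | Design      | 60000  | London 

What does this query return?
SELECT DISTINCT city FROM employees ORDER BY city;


All 'city' values (row order): Sydney, Tokyo, Mumbai, Toronto, Sydney, Paris, London, Toronto, London
Removing duplicates leaves 6 unique value(s).

6 values:
London
Mumbai
Paris
Sydney
Tokyo
Toronto


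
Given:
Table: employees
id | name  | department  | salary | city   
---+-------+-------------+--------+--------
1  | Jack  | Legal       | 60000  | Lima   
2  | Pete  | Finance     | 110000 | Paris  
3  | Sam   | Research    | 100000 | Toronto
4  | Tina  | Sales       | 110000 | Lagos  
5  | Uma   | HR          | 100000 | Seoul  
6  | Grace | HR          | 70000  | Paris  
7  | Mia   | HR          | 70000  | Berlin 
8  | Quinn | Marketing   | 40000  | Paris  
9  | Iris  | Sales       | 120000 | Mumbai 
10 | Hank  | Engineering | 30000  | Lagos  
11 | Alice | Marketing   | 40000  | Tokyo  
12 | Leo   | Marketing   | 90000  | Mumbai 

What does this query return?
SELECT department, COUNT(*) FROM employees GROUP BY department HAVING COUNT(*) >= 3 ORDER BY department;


Groups with count >= 3:
  HR: 3 -> PASS
  Marketing: 3 -> PASS
  Engineering: 1 -> filtered out
  Finance: 1 -> filtered out
  Legal: 1 -> filtered out
  Research: 1 -> filtered out
  Sales: 2 -> filtered out


2 groups:
HR, 3
Marketing, 3


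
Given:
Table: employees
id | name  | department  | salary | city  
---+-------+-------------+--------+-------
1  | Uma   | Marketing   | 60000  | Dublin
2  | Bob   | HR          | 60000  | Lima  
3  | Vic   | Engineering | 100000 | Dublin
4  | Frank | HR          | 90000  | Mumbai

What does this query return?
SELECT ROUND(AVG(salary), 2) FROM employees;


SUM(salary) = 310000
COUNT = 4
ROUND(AVG, 2) = ROUND(310000 / 4, 2) = 77500.0

77500.0


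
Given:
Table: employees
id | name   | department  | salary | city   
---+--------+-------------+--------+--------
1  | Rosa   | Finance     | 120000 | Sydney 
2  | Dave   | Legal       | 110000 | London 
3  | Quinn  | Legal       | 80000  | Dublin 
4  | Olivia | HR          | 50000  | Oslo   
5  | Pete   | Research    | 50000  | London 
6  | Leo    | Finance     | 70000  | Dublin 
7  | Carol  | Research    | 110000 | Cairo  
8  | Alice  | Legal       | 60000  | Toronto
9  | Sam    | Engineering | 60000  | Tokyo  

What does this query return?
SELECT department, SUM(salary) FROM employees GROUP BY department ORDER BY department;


Summing salary within each department:
  Engineering: 60000 = 60000
  Finance: 120000 + 70000 = 190000
  HR: 50000 = 50000
  Legal: 110000 + 80000 + 60000 = 250000
  Research: 50000 + 110000 = 160000


5 groups:
Engineering, 60000
Finance, 190000
HR, 50000
Legal, 250000
Research, 160000


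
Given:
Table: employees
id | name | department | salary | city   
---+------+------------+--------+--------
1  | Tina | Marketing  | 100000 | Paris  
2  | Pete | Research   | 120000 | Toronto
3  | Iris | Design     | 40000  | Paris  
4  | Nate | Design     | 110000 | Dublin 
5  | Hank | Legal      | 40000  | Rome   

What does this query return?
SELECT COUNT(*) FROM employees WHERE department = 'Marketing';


Counting rows where department = 'Marketing'
  Tina -> MATCH


1


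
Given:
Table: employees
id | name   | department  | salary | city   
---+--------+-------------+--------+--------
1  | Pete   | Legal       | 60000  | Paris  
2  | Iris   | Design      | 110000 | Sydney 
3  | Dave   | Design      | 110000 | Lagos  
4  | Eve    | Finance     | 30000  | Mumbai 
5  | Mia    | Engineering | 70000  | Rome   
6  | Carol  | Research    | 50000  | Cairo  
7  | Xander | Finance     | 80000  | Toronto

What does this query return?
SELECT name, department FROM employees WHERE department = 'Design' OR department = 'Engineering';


Filtering: department = 'Design' OR 'Engineering'
Matching: 3 rows

3 rows:
Iris, Design
Dave, Design
Mia, Engineering


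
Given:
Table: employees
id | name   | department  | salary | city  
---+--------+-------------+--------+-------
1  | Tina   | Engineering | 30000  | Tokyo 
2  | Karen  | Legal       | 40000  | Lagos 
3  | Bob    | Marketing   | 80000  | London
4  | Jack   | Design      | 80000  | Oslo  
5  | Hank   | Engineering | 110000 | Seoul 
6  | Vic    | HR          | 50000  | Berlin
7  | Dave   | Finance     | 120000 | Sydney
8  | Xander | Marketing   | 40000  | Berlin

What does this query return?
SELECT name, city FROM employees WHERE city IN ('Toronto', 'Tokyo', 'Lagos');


Filtering: city IN ('Toronto', 'Tokyo', 'Lagos')
Matching: 2 rows

2 rows:
Tina, Tokyo
Karen, Lagos


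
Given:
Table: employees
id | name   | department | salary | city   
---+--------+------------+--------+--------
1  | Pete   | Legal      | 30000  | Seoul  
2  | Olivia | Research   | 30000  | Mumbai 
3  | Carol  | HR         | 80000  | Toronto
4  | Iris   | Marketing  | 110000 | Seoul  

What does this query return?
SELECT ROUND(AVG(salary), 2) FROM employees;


SUM(salary) = 250000
COUNT = 4
ROUND(AVG, 2) = ROUND(250000 / 4, 2) = 62500.0

62500.0


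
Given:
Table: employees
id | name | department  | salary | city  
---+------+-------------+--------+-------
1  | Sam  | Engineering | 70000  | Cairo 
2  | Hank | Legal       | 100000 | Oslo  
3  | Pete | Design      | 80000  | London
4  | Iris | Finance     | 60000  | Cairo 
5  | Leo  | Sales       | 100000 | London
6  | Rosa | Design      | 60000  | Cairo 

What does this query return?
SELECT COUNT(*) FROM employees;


COUNT(*) counts all rows

6


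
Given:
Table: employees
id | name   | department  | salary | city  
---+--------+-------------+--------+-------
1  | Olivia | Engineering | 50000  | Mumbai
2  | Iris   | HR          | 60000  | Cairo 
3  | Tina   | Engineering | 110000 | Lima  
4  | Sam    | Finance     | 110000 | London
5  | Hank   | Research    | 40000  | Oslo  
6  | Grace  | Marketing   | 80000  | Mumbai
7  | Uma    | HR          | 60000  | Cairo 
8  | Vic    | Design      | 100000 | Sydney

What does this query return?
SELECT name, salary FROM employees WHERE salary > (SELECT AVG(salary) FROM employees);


Subquery: AVG(salary) = 76250.0
Filtering: salary > 76250.0
  Tina (110000) -> MATCH
  Sam (110000) -> MATCH
  Grace (80000) -> MATCH
  Vic (100000) -> MATCH


4 rows:
Tina, 110000
Sam, 110000
Grace, 80000
Vic, 100000


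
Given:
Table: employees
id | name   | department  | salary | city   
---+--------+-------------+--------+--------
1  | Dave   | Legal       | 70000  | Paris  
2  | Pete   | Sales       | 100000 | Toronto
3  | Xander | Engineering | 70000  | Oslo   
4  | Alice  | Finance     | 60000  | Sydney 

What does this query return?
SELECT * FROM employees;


SELECT * returns all 4 rows with all columns

4 rows:
1, Dave, Legal, 70000, Paris
2, Pete, Sales, 100000, Toronto
3, Xander, Engineering, 70000, Oslo
4, Alice, Finance, 60000, Sydney


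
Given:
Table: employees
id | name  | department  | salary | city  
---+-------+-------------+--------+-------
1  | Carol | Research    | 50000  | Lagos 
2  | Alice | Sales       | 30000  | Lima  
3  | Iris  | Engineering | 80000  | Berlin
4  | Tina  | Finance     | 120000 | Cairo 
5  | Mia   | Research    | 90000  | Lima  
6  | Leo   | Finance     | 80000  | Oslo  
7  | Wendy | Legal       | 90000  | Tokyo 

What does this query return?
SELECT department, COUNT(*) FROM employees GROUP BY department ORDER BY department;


Assigning each row to its department group:
  Carol -> Research
  Alice -> Sales
  Iris -> Engineering
  Tina -> Finance
  Mia -> Research
  Leo -> Finance
  Wendy -> Legal


5 groups:
Engineering, 1
Finance, 2
Legal, 1
Research, 2
Sales, 1


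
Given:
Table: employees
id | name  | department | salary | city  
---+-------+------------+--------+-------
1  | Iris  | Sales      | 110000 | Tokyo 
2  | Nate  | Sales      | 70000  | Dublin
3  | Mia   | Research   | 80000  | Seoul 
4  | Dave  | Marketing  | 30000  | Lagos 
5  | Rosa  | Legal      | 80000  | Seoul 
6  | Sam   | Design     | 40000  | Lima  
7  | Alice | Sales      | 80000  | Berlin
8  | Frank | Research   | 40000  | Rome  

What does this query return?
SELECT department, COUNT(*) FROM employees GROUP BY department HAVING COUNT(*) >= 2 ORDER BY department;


Groups with count >= 2:
  Research: 2 -> PASS
  Sales: 3 -> PASS
  Design: 1 -> filtered out
  Legal: 1 -> filtered out
  Marketing: 1 -> filtered out


2 groups:
Research, 2
Sales, 3


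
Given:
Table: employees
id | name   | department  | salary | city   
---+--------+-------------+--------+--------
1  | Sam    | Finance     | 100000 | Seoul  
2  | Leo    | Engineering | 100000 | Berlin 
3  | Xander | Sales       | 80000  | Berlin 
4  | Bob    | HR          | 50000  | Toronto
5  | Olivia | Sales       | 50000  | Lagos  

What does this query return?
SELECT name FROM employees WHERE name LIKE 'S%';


LIKE 'S%' matches names starting with 'S'
Matching: 1

1 rows:
Sam


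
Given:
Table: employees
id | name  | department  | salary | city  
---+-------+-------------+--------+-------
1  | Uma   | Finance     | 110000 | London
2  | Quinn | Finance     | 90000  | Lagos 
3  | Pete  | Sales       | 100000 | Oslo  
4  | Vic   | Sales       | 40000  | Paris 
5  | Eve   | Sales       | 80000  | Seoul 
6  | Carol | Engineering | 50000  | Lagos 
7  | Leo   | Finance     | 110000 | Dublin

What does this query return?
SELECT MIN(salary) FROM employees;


Salaries: 110000, 90000, 100000, 40000, 80000, 50000, 110000
MIN = 40000

40000


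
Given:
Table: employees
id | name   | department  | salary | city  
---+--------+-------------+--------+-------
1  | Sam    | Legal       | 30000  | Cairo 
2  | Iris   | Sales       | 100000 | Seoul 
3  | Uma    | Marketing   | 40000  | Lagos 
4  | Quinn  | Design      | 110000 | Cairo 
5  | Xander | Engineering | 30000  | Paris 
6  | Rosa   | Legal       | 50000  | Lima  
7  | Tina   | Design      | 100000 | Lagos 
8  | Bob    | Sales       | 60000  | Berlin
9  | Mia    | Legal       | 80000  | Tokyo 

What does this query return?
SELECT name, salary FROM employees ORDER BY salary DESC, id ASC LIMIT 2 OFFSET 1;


Sort by salary DESC (id ASC tiebreak), then skip 1 and take 2
Rows 2 through 3

2 rows:
Iris, 100000
Tina, 100000


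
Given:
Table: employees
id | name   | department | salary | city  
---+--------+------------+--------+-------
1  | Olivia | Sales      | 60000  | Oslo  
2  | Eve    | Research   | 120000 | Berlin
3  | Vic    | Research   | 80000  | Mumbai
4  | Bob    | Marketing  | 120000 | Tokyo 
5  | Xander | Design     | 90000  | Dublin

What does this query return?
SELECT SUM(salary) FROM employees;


SUM(salary) = 60000 + 120000 + 80000 + 120000 + 90000 = 470000

470000


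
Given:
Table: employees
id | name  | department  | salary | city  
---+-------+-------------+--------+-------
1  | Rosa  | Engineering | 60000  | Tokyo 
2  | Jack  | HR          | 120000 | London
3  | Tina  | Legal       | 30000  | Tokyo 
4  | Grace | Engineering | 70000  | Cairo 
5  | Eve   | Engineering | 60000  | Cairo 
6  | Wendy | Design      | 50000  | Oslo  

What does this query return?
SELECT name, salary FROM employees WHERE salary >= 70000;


Filtering: salary >= 70000
Matching: 2 rows

2 rows:
Jack, 120000
Grace, 70000


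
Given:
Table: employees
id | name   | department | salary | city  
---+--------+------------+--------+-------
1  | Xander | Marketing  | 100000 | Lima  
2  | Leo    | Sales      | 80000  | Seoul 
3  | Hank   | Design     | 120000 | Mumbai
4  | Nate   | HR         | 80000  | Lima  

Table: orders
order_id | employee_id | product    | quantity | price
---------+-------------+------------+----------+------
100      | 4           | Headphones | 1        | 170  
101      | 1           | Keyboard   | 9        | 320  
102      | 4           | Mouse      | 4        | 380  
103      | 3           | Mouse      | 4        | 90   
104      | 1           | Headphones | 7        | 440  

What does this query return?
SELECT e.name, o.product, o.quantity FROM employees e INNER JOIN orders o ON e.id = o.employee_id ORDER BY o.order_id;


Joining employees.id = orders.employee_id:
  employee Nate (id=4) -> order Headphones
  employee Xander (id=1) -> order Keyboard
  employee Nate (id=4) -> order Mouse
  employee Hank (id=3) -> order Mouse
  employee Xander (id=1) -> order Headphones


5 rows:
Nate, Headphones, 1
Xander, Keyboard, 9
Nate, Mouse, 4
Hank, Mouse, 4
Xander, Headphones, 7


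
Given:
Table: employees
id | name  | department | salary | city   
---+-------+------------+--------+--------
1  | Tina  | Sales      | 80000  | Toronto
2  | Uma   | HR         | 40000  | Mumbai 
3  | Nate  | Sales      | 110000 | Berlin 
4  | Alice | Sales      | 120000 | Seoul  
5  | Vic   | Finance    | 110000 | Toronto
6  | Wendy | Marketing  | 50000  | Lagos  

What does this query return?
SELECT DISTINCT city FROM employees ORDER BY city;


All 'city' values (row order): Toronto, Mumbai, Berlin, Seoul, Toronto, Lagos
Removing duplicates leaves 5 unique value(s).

5 values:
Berlin
Lagos
Mumbai
Seoul
Toronto


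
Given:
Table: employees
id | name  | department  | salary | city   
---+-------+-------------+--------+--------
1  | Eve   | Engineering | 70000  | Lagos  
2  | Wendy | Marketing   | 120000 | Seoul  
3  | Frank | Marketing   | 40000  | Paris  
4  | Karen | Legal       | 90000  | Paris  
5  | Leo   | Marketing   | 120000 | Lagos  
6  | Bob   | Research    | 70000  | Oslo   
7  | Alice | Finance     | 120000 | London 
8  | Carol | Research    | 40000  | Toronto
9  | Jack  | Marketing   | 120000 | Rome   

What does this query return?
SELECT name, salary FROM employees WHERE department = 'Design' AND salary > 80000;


Filtering: department = 'Design' AND salary > 80000
Matching: 0 rows

Empty result set (0 rows)


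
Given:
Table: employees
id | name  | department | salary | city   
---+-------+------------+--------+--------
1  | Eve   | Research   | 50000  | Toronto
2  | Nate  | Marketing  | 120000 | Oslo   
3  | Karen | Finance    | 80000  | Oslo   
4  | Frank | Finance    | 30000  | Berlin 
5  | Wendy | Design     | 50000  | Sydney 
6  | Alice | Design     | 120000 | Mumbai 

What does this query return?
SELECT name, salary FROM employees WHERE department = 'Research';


Filtering: department = 'Research'
Matching rows: 1

1 rows:
Eve, 50000


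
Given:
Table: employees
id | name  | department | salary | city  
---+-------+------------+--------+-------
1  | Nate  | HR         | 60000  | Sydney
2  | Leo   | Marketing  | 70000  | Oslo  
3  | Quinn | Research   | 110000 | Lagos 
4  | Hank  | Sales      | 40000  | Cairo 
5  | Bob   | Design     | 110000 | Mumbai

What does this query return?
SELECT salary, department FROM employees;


Projecting columns: salary, department

5 rows:
60000, HR
70000, Marketing
110000, Research
40000, Sales
110000, Design


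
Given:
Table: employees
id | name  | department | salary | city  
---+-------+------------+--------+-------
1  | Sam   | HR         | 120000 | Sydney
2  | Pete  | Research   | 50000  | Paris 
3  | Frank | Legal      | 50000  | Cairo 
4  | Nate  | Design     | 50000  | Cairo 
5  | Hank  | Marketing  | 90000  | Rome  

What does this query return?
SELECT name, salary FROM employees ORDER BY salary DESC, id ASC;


Sorting by salary DESC, then id ASC for ties

5 rows:
Sam, 120000
Hank, 90000
Pete, 50000
Frank, 50000
Nate, 50000


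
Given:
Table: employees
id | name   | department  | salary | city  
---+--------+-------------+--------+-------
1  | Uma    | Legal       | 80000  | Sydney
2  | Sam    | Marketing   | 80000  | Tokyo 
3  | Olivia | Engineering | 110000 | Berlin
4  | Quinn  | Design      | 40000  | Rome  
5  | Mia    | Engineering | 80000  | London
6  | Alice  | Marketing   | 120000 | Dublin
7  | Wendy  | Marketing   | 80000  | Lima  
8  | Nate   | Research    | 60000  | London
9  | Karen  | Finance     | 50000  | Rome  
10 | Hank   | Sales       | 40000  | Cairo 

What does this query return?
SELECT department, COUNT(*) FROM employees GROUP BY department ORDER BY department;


Assigning each row to its department group:
  Uma -> Legal
  Sam -> Marketing
  Olivia -> Engineering
  Quinn -> Design
  Mia -> Engineering
  Alice -> Marketing
  Wendy -> Marketing
  Nate -> Research
  Karen -> Finance
  Hank -> Sales


7 groups:
Design, 1
Engineering, 2
Finance, 1
Legal, 1
Marketing, 3
Research, 1
Sales, 1


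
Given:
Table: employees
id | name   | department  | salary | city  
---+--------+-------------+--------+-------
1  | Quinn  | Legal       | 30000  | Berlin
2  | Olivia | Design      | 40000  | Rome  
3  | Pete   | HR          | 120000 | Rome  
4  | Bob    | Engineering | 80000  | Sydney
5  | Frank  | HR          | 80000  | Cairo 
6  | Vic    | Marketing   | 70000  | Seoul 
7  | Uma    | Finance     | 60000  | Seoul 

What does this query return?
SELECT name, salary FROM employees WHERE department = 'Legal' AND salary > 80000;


Filtering: department = 'Legal' AND salary > 80000
Matching: 0 rows

Empty result set (0 rows)


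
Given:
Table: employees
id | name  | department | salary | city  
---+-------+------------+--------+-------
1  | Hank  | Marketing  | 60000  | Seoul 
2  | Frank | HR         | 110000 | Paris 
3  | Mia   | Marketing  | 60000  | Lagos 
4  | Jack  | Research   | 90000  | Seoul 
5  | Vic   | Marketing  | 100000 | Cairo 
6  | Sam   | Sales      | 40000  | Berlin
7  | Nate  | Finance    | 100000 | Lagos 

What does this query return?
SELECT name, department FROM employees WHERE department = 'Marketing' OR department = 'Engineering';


Filtering: department = 'Marketing' OR 'Engineering'
Matching: 3 rows

3 rows:
Hank, Marketing
Mia, Marketing
Vic, Marketing


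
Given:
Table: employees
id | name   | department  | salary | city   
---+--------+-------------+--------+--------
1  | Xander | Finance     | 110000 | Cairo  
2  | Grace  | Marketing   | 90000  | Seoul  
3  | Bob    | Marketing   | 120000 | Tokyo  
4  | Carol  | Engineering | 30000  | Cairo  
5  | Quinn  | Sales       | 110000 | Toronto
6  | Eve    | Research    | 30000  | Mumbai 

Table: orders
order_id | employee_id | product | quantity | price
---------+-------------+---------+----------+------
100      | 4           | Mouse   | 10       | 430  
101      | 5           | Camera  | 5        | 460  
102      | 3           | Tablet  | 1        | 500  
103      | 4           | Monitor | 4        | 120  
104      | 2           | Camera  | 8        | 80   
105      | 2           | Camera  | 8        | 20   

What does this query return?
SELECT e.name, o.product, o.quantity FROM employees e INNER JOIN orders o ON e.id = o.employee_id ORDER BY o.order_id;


Joining employees.id = orders.employee_id:
  employee Carol (id=4) -> order Mouse
  employee Quinn (id=5) -> order Camera
  employee Bob (id=3) -> order Tablet
  employee Carol (id=4) -> order Monitor
  employee Grace (id=2) -> order Camera
  employee Grace (id=2) -> order Camera


6 rows:
Carol, Mouse, 10
Quinn, Camera, 5
Bob, Tablet, 1
Carol, Monitor, 4
Grace, Camera, 8
Grace, Camera, 8


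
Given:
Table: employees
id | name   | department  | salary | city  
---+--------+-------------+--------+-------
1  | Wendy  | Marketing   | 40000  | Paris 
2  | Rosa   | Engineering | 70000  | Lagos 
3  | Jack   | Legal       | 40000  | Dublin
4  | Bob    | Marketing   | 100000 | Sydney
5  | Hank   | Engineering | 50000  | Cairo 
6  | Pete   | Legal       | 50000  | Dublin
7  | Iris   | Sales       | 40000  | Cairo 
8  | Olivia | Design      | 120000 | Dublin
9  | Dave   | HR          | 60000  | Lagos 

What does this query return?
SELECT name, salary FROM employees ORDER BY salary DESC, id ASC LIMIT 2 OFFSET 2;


Sort by salary DESC (id ASC tiebreak), then skip 2 and take 2
Rows 3 through 4

2 rows:
Rosa, 70000
Dave, 60000


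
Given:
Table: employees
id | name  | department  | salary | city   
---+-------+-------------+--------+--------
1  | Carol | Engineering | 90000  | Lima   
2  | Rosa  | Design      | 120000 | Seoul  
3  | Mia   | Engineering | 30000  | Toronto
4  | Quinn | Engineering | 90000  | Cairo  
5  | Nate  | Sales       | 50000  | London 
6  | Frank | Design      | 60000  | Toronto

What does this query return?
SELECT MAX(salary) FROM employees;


Salaries: 90000, 120000, 30000, 90000, 50000, 60000
MAX = 120000

120000


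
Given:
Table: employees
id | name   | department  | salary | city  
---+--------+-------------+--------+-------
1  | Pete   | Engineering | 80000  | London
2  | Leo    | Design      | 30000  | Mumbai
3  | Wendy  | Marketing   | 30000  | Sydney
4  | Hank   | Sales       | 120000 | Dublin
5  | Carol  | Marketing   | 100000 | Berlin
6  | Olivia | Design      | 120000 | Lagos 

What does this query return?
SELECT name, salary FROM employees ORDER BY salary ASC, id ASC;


Sorting by salary ASC, then id ASC for ties

6 rows:
Leo, 30000
Wendy, 30000
Pete, 80000
Carol, 100000
Hank, 120000
Olivia, 120000


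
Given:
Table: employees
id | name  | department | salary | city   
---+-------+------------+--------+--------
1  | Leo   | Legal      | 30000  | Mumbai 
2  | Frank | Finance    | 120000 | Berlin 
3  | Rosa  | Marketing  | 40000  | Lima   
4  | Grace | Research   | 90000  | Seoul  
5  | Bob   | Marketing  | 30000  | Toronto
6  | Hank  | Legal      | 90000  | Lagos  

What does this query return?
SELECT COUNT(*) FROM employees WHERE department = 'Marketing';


Counting rows where department = 'Marketing'
  Rosa -> MATCH
  Bob -> MATCH


2


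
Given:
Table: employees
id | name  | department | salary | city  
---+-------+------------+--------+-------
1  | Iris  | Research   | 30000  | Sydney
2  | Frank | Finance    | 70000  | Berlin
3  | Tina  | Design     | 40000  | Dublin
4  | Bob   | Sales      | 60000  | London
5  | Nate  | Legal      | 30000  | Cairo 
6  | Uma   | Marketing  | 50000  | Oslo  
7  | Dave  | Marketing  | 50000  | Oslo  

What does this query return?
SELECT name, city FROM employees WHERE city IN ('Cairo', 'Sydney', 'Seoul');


Filtering: city IN ('Cairo', 'Sydney', 'Seoul')
Matching: 2 rows

2 rows:
Iris, Sydney
Nate, Cairo


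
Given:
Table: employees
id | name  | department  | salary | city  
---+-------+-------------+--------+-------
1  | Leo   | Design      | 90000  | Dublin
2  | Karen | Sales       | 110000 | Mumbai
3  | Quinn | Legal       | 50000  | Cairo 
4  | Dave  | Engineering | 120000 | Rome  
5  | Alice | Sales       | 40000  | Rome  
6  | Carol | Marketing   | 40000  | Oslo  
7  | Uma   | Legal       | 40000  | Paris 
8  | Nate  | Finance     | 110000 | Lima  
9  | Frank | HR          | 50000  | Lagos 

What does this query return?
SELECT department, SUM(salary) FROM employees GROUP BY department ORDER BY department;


Summing salary within each department:
  Design: 90000 = 90000
  Engineering: 120000 = 120000
  Finance: 110000 = 110000
  HR: 50000 = 50000
  Legal: 50000 + 40000 = 90000
  Marketing: 40000 = 40000
  Sales: 110000 + 40000 = 150000


7 groups:
Design, 90000
Engineering, 120000
Finance, 110000
HR, 50000
Legal, 90000
Marketing, 40000
Sales, 150000


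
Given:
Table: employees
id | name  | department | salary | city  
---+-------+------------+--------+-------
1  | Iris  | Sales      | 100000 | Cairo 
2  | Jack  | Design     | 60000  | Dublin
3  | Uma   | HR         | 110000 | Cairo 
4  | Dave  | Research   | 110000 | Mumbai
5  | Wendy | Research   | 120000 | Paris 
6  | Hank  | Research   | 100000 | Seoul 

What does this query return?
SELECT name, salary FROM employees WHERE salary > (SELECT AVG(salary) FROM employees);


Subquery: AVG(salary) = 100000.0
Filtering: salary > 100000.0
  Uma (110000) -> MATCH
  Dave (110000) -> MATCH
  Wendy (120000) -> MATCH


3 rows:
Uma, 110000
Dave, 110000
Wendy, 120000


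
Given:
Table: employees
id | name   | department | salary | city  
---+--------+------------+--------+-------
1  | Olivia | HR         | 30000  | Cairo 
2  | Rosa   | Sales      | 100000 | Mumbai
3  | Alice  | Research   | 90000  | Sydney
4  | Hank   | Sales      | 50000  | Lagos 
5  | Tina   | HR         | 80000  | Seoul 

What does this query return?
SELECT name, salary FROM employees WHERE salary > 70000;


Filtering: salary > 70000
Matching: 3 rows

3 rows:
Rosa, 100000
Alice, 90000
Tina, 80000


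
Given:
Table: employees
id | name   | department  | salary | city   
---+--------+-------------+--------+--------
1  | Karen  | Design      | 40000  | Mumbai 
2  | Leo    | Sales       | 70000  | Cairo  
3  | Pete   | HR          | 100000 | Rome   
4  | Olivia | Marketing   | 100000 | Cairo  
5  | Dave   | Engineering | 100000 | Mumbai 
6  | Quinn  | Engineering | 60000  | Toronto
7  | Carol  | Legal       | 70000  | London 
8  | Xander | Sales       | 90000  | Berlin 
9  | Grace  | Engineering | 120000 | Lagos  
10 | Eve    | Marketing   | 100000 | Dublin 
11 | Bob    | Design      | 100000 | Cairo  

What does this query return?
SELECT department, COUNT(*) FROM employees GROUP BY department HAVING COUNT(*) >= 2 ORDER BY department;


Groups with count >= 2:
  Design: 2 -> PASS
  Engineering: 3 -> PASS
  Marketing: 2 -> PASS
  Sales: 2 -> PASS
  HR: 1 -> filtered out
  Legal: 1 -> filtered out


4 groups:
Design, 2
Engineering, 3
Marketing, 2
Sales, 2


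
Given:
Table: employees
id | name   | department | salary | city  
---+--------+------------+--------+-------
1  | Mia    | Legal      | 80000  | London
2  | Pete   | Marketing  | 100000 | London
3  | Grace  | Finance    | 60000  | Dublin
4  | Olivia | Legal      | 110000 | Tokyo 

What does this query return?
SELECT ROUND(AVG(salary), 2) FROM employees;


SUM(salary) = 350000
COUNT = 4
ROUND(AVG, 2) = ROUND(350000 / 4, 2) = 87500.0

87500.0


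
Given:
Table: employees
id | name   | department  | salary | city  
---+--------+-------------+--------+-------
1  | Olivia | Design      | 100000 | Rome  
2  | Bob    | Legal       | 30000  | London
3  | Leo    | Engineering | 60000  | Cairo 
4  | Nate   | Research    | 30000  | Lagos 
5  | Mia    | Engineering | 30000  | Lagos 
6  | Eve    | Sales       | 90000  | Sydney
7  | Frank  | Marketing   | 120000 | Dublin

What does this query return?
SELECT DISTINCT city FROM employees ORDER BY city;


All 'city' values (row order): Rome, London, Cairo, Lagos, Lagos, Sydney, Dublin
Removing duplicates leaves 6 unique value(s).

6 values:
Cairo
Dublin
Lagos
London
Rome
Sydney


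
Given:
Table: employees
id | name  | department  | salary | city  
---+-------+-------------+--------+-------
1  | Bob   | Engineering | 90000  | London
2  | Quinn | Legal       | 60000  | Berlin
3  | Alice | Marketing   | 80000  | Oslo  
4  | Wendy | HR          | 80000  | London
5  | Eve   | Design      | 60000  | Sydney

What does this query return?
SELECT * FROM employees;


SELECT * returns all 5 rows with all columns

5 rows:
1, Bob, Engineering, 90000, London
2, Quinn, Legal, 60000, Berlin
3, Alice, Marketing, 80000, Oslo
4, Wendy, HR, 80000, London
5, Eve, Design, 60000, Sydney


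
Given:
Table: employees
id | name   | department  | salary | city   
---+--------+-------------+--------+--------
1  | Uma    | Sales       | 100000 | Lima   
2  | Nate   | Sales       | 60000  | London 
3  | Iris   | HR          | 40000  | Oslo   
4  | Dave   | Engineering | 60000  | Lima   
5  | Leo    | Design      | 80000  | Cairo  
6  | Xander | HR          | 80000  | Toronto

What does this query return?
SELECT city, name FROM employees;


Projecting columns: city, name

6 rows:
Lima, Uma
London, Nate
Oslo, Iris
Lima, Dave
Cairo, Leo
Toronto, Xander


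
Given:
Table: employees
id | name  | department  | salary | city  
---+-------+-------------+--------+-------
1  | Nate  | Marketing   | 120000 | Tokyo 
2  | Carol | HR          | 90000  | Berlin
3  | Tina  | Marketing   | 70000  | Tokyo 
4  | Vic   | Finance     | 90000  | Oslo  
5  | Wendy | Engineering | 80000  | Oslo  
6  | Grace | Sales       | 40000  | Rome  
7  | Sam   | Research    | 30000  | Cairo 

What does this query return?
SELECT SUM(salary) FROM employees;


SUM(salary) = 120000 + 90000 + 70000 + 90000 + 80000 + 40000 + 30000 = 520000

520000


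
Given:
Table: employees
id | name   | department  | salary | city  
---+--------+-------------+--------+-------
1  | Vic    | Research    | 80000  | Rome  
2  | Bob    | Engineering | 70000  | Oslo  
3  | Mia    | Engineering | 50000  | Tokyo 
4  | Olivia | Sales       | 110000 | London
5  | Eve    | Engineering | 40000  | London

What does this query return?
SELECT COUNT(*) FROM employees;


COUNT(*) counts all rows

5


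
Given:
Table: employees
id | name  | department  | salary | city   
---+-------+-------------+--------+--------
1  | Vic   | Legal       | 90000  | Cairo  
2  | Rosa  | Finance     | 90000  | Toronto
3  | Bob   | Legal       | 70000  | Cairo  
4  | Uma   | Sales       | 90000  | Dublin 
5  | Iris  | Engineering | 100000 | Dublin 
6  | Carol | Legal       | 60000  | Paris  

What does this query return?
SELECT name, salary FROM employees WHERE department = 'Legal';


Filtering: department = 'Legal'
Matching rows: 3

3 rows:
Vic, 90000
Bob, 70000
Carol, 60000


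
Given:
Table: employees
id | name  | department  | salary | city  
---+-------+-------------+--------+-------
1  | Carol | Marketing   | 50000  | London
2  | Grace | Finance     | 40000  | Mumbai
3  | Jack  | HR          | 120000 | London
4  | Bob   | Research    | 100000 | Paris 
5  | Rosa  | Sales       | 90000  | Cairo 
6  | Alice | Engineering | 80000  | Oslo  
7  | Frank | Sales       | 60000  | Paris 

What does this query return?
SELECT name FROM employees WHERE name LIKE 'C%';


LIKE 'C%' matches names starting with 'C'
Matching: 1

1 rows:
Carol


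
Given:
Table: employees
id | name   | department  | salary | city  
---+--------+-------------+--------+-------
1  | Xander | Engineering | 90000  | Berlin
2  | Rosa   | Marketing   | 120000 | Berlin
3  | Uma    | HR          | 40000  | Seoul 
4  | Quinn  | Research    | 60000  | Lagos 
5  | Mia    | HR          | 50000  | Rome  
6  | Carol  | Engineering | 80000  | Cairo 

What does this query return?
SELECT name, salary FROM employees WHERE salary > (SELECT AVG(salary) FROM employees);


Subquery: AVG(salary) = 73333.33
Filtering: salary > 73333.33
  Xander (90000) -> MATCH
  Rosa (120000) -> MATCH
  Carol (80000) -> MATCH


3 rows:
Xander, 90000
Rosa, 120000
Carol, 80000


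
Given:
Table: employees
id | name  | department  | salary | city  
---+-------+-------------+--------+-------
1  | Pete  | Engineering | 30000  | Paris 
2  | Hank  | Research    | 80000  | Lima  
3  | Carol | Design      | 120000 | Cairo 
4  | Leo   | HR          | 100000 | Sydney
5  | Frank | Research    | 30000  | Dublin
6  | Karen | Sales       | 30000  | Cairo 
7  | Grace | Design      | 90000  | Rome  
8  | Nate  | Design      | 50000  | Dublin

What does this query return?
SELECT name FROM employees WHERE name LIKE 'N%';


LIKE 'N%' matches names starting with 'N'
Matching: 1

1 rows:
Nate


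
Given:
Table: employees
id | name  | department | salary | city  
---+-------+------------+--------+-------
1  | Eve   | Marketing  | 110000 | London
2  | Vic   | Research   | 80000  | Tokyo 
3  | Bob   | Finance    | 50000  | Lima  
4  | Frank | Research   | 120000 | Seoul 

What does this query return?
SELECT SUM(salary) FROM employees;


SUM(salary) = 110000 + 80000 + 50000 + 120000 = 360000

360000


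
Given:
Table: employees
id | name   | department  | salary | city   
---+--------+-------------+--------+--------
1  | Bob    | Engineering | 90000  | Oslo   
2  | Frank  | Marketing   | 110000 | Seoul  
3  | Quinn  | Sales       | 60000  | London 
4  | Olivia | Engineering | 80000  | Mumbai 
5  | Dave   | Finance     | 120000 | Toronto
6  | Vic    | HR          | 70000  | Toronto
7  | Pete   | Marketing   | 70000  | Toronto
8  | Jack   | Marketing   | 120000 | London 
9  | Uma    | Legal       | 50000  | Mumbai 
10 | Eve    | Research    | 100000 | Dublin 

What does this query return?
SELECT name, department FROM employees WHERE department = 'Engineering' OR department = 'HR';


Filtering: department = 'Engineering' OR 'HR'
Matching: 3 rows

3 rows:
Bob, Engineering
Olivia, Engineering
Vic, HR


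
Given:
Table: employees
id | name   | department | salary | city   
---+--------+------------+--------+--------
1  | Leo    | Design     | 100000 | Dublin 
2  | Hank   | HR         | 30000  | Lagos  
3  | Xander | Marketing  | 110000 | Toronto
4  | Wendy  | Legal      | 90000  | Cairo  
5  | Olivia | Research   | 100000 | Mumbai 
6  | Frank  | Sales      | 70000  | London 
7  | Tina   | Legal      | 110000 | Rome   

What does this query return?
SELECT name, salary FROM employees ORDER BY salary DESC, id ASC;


Sorting by salary DESC, then id ASC for ties

7 rows:
Xander, 110000
Tina, 110000
Leo, 100000
Olivia, 100000
Wendy, 90000
Frank, 70000
Hank, 30000


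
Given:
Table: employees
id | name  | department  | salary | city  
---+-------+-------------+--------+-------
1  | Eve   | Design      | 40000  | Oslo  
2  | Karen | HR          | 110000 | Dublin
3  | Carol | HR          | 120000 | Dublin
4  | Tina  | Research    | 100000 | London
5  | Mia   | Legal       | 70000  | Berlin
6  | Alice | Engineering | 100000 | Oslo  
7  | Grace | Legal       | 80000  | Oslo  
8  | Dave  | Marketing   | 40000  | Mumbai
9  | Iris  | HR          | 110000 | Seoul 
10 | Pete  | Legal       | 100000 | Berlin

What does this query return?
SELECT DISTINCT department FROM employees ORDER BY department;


All 'department' values (row order): Design, HR, HR, Research, Legal, Engineering, Legal, Marketing, HR, Legal
Removing duplicates leaves 6 unique value(s).

6 values:
Design
Engineering
HR
Legal
Marketing
Research


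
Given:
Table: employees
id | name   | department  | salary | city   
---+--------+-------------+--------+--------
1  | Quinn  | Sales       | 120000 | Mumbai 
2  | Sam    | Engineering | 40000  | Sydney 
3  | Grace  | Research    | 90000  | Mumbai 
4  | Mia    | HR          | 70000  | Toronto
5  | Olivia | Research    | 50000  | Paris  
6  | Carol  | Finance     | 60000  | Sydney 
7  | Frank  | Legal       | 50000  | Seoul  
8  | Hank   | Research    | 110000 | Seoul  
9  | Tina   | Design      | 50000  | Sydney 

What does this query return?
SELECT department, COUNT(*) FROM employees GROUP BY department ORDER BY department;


Assigning each row to its department group:
  Quinn -> Sales
  Sam -> Engineering
  Grace -> Research
  Mia -> HR
  Olivia -> Research
  Carol -> Finance
  Frank -> Legal
  Hank -> Research
  Tina -> Design


7 groups:
Design, 1
Engineering, 1
Finance, 1
HR, 1
Legal, 1
Research, 3
Sales, 1


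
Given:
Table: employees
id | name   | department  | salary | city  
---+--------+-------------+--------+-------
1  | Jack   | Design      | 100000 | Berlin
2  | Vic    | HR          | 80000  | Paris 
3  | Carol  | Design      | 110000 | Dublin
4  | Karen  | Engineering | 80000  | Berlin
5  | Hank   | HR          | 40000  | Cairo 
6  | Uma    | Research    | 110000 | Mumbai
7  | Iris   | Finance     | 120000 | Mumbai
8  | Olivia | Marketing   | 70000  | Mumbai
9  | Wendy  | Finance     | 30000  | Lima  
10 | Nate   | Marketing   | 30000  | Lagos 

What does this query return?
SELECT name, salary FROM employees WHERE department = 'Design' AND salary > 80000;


Filtering: department = 'Design' AND salary > 80000
Matching: 2 rows

2 rows:
Jack, 100000
Carol, 110000


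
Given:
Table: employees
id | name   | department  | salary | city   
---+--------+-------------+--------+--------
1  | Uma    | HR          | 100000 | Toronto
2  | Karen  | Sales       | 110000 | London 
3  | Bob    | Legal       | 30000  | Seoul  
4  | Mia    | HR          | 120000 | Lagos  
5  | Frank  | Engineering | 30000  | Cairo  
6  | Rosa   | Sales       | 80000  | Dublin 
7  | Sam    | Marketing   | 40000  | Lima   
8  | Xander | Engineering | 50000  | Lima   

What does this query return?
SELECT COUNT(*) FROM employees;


COUNT(*) counts all rows

8


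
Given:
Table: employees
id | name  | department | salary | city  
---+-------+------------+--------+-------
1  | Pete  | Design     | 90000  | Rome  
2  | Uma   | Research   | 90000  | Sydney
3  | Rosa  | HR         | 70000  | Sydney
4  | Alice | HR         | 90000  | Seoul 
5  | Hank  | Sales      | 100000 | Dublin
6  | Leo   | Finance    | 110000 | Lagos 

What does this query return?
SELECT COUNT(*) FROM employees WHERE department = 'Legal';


Counting rows where department = 'Legal'


0


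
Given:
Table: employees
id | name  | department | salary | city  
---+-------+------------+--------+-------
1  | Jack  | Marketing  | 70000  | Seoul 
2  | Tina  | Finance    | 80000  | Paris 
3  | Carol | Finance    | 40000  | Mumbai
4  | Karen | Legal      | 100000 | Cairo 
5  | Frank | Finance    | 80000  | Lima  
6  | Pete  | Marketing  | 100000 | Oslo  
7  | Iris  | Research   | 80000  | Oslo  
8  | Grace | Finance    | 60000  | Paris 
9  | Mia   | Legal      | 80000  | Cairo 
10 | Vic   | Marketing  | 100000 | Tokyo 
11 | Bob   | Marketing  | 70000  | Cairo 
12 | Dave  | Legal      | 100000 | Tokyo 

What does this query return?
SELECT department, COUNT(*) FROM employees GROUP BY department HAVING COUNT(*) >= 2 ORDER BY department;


Groups with count >= 2:
  Finance: 4 -> PASS
  Legal: 3 -> PASS
  Marketing: 4 -> PASS
  Research: 1 -> filtered out


3 groups:
Finance, 4
Legal, 3
Marketing, 4


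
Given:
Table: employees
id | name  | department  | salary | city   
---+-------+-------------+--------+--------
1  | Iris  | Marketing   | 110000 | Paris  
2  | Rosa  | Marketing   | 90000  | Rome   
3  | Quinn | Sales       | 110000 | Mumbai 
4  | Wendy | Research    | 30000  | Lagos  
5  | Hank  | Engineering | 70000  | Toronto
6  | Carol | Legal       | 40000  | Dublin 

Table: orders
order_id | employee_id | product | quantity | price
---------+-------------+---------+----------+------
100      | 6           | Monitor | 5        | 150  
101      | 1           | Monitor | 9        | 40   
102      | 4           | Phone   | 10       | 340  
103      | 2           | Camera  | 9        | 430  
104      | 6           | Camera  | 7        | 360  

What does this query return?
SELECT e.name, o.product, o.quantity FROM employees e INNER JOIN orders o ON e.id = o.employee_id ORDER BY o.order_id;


Joining employees.id = orders.employee_id:
  employee Carol (id=6) -> order Monitor
  employee Iris (id=1) -> order Monitor
  employee Wendy (id=4) -> order Phone
  employee Rosa (id=2) -> order Camera
  employee Carol (id=6) -> order Camera


5 rows:
Carol, Monitor, 5
Iris, Monitor, 9
Wendy, Phone, 10
Rosa, Camera, 9
Carol, Camera, 7


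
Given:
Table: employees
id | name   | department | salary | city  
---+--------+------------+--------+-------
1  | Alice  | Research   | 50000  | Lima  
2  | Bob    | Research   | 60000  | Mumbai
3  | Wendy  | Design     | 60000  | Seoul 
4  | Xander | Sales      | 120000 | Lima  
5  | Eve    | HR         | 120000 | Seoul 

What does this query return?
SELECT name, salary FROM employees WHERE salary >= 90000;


Filtering: salary >= 90000
Matching: 2 rows

2 rows:
Xander, 120000
Eve, 120000


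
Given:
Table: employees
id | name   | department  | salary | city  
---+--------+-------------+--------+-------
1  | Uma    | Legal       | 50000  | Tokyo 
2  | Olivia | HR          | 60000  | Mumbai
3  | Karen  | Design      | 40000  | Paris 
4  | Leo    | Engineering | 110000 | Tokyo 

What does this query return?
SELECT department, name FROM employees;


Projecting columns: department, name

4 rows:
Legal, Uma
HR, Olivia
Design, Karen
Engineering, Leo


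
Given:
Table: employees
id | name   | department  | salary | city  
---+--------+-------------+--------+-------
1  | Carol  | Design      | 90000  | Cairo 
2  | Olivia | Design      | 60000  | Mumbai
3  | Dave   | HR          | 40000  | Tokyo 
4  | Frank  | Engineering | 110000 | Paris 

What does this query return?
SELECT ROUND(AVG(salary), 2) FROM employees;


SUM(salary) = 300000
COUNT = 4
ROUND(AVG, 2) = ROUND(300000 / 4, 2) = 75000.0

75000.0
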